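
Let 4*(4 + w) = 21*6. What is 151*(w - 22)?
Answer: 1661/2 ≈ 830.50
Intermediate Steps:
w = 55/2 (w = -4 + (21*6)/4 = -4 + (¼)*126 = -4 + 63/2 = 55/2 ≈ 27.500)
151*(w - 22) = 151*(55/2 - 22) = 151*(11/2) = 1661/2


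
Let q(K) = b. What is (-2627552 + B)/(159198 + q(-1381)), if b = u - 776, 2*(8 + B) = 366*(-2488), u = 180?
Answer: -1541432/79301 ≈ -19.438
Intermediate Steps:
B = -455312 (B = -8 + (366*(-2488))/2 = -8 + (1/2)*(-910608) = -8 - 455304 = -455312)
b = -596 (b = 180 - 776 = -596)
q(K) = -596
(-2627552 + B)/(159198 + q(-1381)) = (-2627552 - 455312)/(159198 - 596) = -3082864/158602 = -3082864*1/158602 = -1541432/79301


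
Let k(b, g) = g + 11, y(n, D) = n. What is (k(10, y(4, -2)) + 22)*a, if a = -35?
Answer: -1295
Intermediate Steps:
k(b, g) = 11 + g
(k(10, y(4, -2)) + 22)*a = ((11 + 4) + 22)*(-35) = (15 + 22)*(-35) = 37*(-35) = -1295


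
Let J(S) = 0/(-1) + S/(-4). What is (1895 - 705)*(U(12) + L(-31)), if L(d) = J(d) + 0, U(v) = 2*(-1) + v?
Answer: 42245/2 ≈ 21123.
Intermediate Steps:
U(v) = -2 + v
J(S) = -S/4 (J(S) = 0*(-1) + S*(-¼) = 0 - S/4 = -S/4)
L(d) = -d/4 (L(d) = -d/4 + 0 = -d/4)
(1895 - 705)*(U(12) + L(-31)) = (1895 - 705)*((-2 + 12) - ¼*(-31)) = 1190*(10 + 31/4) = 1190*(71/4) = 42245/2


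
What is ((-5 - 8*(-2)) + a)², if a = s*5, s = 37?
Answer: 38416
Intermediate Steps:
a = 185 (a = 37*5 = 185)
((-5 - 8*(-2)) + a)² = ((-5 - 8*(-2)) + 185)² = ((-5 + 16) + 185)² = (11 + 185)² = 196² = 38416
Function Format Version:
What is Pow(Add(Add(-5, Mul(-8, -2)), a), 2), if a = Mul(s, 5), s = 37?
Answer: 38416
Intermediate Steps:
a = 185 (a = Mul(37, 5) = 185)
Pow(Add(Add(-5, Mul(-8, -2)), a), 2) = Pow(Add(Add(-5, Mul(-8, -2)), 185), 2) = Pow(Add(Add(-5, 16), 185), 2) = Pow(Add(11, 185), 2) = Pow(196, 2) = 38416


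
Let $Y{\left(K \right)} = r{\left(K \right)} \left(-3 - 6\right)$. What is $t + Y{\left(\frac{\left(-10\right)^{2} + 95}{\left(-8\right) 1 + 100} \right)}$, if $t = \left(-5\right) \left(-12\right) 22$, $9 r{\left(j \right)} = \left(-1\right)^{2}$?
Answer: $1319$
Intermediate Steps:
$r{\left(j \right)} = \frac{1}{9}$ ($r{\left(j \right)} = \frac{\left(-1\right)^{2}}{9} = \frac{1}{9} \cdot 1 = \frac{1}{9}$)
$t = 1320$ ($t = 60 \cdot 22 = 1320$)
$Y{\left(K \right)} = -1$ ($Y{\left(K \right)} = \frac{-3 - 6}{9} = \frac{1}{9} \left(-9\right) = -1$)
$t + Y{\left(\frac{\left(-10\right)^{2} + 95}{\left(-8\right) 1 + 100} \right)} = 1320 - 1 = 1319$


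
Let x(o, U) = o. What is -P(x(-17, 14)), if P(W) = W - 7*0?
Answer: 17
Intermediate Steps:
P(W) = W (P(W) = W + 0 = W)
-P(x(-17, 14)) = -1*(-17) = 17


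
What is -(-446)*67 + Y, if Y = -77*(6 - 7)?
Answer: 29959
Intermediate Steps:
Y = 77 (Y = -77*(-1) = 77)
-(-446)*67 + Y = -(-446)*67 + 77 = -223*(-134) + 77 = 29882 + 77 = 29959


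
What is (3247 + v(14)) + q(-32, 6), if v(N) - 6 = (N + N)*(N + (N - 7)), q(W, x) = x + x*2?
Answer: 3859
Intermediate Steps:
q(W, x) = 3*x (q(W, x) = x + 2*x = 3*x)
v(N) = 6 + 2*N*(-7 + 2*N) (v(N) = 6 + (N + N)*(N + (N - 7)) = 6 + (2*N)*(N + (-7 + N)) = 6 + (2*N)*(-7 + 2*N) = 6 + 2*N*(-7 + 2*N))
(3247 + v(14)) + q(-32, 6) = (3247 + (6 - 14*14 + 4*14**2)) + 3*6 = (3247 + (6 - 196 + 4*196)) + 18 = (3247 + (6 - 196 + 784)) + 18 = (3247 + 594) + 18 = 3841 + 18 = 3859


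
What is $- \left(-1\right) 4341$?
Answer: $4341$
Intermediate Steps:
$- \left(-1\right) 4341 = \left(-1\right) \left(-4341\right) = 4341$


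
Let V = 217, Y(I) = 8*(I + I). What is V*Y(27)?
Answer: 93744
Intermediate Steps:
Y(I) = 16*I (Y(I) = 8*(2*I) = 16*I)
V*Y(27) = 217*(16*27) = 217*432 = 93744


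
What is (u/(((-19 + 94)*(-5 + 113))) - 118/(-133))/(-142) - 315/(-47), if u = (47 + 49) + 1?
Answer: 48142100053/7189900200 ≈ 6.6958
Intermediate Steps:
u = 97 (u = 96 + 1 = 97)
(u/(((-19 + 94)*(-5 + 113))) - 118/(-133))/(-142) - 315/(-47) = (97/(((-19 + 94)*(-5 + 113))) - 118/(-133))/(-142) - 315/(-47) = (97/((75*108)) - 118*(-1/133))*(-1/142) - 315*(-1/47) = (97/8100 + 118/133)*(-1/142) + 315/47 = (968701/1077300)*(-1/142) + 315/47 = -968701/152976600 + 315/47 = 48142100053/7189900200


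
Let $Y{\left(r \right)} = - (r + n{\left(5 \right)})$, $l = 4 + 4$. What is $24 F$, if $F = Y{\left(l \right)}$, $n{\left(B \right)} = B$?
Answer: $-312$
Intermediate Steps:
$l = 8$
$Y{\left(r \right)} = -5 - r$ ($Y{\left(r \right)} = - (r + 5) = - (5 + r) = -5 - r$)
$F = -13$ ($F = -5 - 8 = -13$)
$24 F = 24 \left(-13\right) = -312$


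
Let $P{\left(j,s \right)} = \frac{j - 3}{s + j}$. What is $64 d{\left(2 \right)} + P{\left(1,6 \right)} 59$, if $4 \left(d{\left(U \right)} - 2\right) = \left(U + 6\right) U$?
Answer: $\frac{2570}{7} \approx 367.14$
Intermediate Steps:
$P{\left(j,s \right)} = \frac{-3 + j}{j + s}$
$d{\left(U \right)} = 2 + \frac{U \left(6 + U\right)}{4}$ ($d{\left(U \right)} = 2 + \frac{\left(U + 6\right) U}{4} = 2 + \frac{\left(6 + U\right) U}{4} = 2 + \frac{U \left(6 + U\right)}{4}$)
$64 d{\left(2 \right)} + P{\left(1,6 \right)} 59 = 64 \left(2 + \frac{2^{2}}{4} + \frac{3}{2} \cdot 2\right) + \frac{-3 + 1}{1 + 6} \cdot 59 = 64 \left(2 + \frac{1}{4} \cdot 4 + 3\right) + \frac{1}{7} \left(-2\right) 59 = 64 \left(2 + 1 + 3\right) + \frac{1}{7} \left(-2\right) 59 = 64 \cdot 6 - \frac{118}{7} = 384 - \frac{118}{7} = \frac{2570}{7}$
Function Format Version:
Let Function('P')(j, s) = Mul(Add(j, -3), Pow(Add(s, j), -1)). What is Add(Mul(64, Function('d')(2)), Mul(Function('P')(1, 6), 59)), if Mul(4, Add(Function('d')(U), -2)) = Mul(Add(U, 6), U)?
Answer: Rational(2570, 7) ≈ 367.14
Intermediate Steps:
Function('P')(j, s) = Mul(Pow(Add(j, s), -1), Add(-3, j)) (Function('P')(j, s) = Mul(Add(-3, j), Pow(Add(j, s), -1)) = Mul(Pow(Add(j, s), -1), Add(-3, j)))
Function('d')(U) = Add(2, Mul(Rational(1, 4), U, Add(6, U))) (Function('d')(U) = Add(2, Mul(Rational(1, 4), Mul(Add(U, 6), U))) = Add(2, Mul(Rational(1, 4), Mul(Add(6, U), U))) = Add(2, Mul(Rational(1, 4), Mul(U, Add(6, U)))) = Add(2, Mul(Rational(1, 4), U, Add(6, U))))
Add(Mul(64, Function('d')(2)), Mul(Function('P')(1, 6), 59)) = Add(Mul(64, Add(2, Mul(Rational(1, 4), Pow(2, 2)), Mul(Rational(3, 2), 2))), Mul(Mul(Pow(Add(1, 6), -1), Add(-3, 1)), 59)) = Add(Mul(64, Add(2, Mul(Rational(1, 4), 4), 3)), Mul(Mul(Pow(7, -1), -2), 59)) = Add(Mul(64, Add(2, 1, 3)), Mul(Mul(Rational(1, 7), -2), 59)) = Add(Mul(64, 6), Mul(Rational(-2, 7), 59)) = Add(384, Rational(-118, 7)) = Rational(2570, 7)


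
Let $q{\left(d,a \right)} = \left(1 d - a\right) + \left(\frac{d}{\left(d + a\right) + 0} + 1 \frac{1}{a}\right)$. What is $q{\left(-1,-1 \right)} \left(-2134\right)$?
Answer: $1067$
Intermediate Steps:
$q{\left(d,a \right)} = d + \frac{1}{a} - a + \frac{d}{a + d}$ ($q{\left(d,a \right)} = \left(d - a\right) + \left(\frac{d}{\left(a + d\right) + 0} + \frac{1}{a}\right) = \left(d - a\right) + \left(\frac{d}{a + d} + \frac{1}{a}\right) = \left(d - a\right) + \left(\frac{1}{a} + \frac{d}{a + d}\right) = d + \frac{1}{a} - a + \frac{d}{a + d}$)
$q{\left(-1,-1 \right)} \left(-2134\right) = \frac{-1 - 1 - \left(-1\right)^{3} - -1 - \left(-1\right)^{2}}{\left(-1\right) \left(-1 - 1\right)} \left(-2134\right) = - \frac{-1 - 1 - -1 + 1 - 1}{-2} \left(-2134\right) = \left(-1\right) \left(- \frac{1}{2}\right) \left(-1 - 1 + 1 + 1 - 1\right) \left(-2134\right) = \left(-1\right) \left(- \frac{1}{2}\right) \left(-1\right) \left(-2134\right) = \left(- \frac{1}{2}\right) \left(-2134\right) = 1067$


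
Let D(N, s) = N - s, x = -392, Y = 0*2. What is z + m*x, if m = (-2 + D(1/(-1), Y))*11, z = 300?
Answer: 13236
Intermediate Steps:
Y = 0
m = -33 (m = (-2 + (1/(-1) - 1*0))*11 = (-2 + (-1 + 0))*11 = (-2 - 1)*11 = -3*11 = -33)
z + m*x = 300 - 33*(-392) = 300 + 12936 = 13236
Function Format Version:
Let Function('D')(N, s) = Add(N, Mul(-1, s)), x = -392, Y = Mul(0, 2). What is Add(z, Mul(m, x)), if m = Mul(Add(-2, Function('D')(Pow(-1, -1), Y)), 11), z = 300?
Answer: 13236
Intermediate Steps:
Y = 0
m = -33 (m = Mul(Add(-2, Add(Pow(-1, -1), Mul(-1, 0))), 11) = Mul(Add(-2, Add(-1, 0)), 11) = Mul(Add(-2, -1), 11) = Mul(-3, 11) = -33)
Add(z, Mul(m, x)) = Add(300, Mul(-33, -392)) = Add(300, 12936) = 13236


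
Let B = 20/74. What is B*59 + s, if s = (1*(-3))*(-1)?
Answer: 701/37 ≈ 18.946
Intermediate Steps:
s = 3 (s = -3*(-1) = 3)
B = 10/37 (B = 20*(1/74) = 10/37 ≈ 0.27027)
B*59 + s = (10/37)*59 + 3 = 590/37 + 3 = 701/37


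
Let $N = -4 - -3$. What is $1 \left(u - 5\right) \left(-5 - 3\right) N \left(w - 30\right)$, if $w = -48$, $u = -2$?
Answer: $4368$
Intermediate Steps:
$N = -1$ ($N = -4 + 3 = -1$)
$1 \left(u - 5\right) \left(-5 - 3\right) N \left(w - 30\right) = 1 \left(-2 - 5\right) \left(-5 - 3\right) \left(-1\right) \left(-48 - 30\right) = 1 \left(-2 - 5\right) \left(-5 - 3\right) \left(-1\right) \left(-78\right) = 1 \left(-7\right) \left(-8\right) \left(-1\right) \left(-78\right) = \left(-7\right) \left(-8\right) \left(-1\right) \left(-78\right) = 56 \left(-1\right) \left(-78\right) = \left(-56\right) \left(-78\right) = 4368$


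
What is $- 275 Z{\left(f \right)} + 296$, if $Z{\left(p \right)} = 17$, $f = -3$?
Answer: $-4379$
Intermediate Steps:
$- 275 Z{\left(f \right)} + 296 = \left(-275\right) 17 + 296 = -4675 + 296 = -4379$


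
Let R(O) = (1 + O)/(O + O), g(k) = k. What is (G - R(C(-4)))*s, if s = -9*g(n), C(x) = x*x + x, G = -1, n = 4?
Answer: 111/2 ≈ 55.500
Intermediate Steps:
C(x) = x + x**2 (C(x) = x**2 + x = x + x**2)
R(O) = (1 + O)/(2*O) (R(O) = (1 + O)/((2*O)) = (1 + O)*(1/(2*O)) = (1 + O)/(2*O))
s = -36 (s = -9*4 = -36)
(G - R(C(-4)))*s = (-1 - (1 - 4*(1 - 4))/(2*((-4*(1 - 4)))))*(-36) = (-1 - (1 - 4*(-3))/(2*((-4*(-3)))))*(-36) = (-1 - (1 + 12)/(2*12))*(-36) = (-1 - 13/(2*12))*(-36) = (-1 - 1*13/24)*(-36) = (-1 - 13/24)*(-36) = -37/24*(-36) = 111/2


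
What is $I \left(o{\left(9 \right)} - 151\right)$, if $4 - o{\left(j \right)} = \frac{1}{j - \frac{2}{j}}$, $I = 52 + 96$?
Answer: $- \frac{1720056}{79} \approx -21773.0$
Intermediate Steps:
$I = 148$
$o{\left(j \right)} = 4 - \frac{1}{j - \frac{2}{j}}$
$I \left(o{\left(9 \right)} - 151\right) = 148 \left(\frac{-8 - 9 + 4 \cdot 9^{2}}{-2 + 9^{2}} - 151\right) = 148 \left(\frac{-8 - 9 + 4 \cdot 81}{-2 + 81} - 151\right) = 148 \left(\frac{-8 - 9 + 324}{79} - 151\right) = 148 \left(\frac{1}{79} \cdot 307 - 151\right) = 148 \left(\frac{307}{79} - 151\right) = 148 \left(- \frac{11622}{79}\right) = - \frac{1720056}{79}$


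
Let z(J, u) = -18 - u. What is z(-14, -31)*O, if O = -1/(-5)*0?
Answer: 0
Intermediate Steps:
O = 0 (O = -1*(-⅕)*0 = (⅕)*0 = 0)
z(-14, -31)*O = (-18 - 1*(-31))*0 = (-18 + 31)*0 = 13*0 = 0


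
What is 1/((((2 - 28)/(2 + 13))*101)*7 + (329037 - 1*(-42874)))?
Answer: 15/5560283 ≈ 2.6977e-6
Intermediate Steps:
1/((((2 - 28)/(2 + 13))*101)*7 + (329037 - 1*(-42874))) = 1/((-26/15*101)*7 + (329037 + 42874)) = 1/((-26*1/15*101)*7 + 371911) = 1/(-26/15*101*7 + 371911) = 1/(-2626/15*7 + 371911) = 1/(-18382/15 + 371911) = 1/(5560283/15) = 15/5560283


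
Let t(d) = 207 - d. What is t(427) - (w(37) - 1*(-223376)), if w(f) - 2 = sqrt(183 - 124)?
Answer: -223598 - sqrt(59) ≈ -2.2361e+5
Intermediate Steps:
w(f) = 2 + sqrt(59) (w(f) = 2 + sqrt(183 - 124) = 2 + sqrt(59))
t(427) - (w(37) - 1*(-223376)) = (207 - 1*427) - ((2 + sqrt(59)) - 1*(-223376)) = (207 - 427) - ((2 + sqrt(59)) + 223376) = -220 - (223378 + sqrt(59)) = -220 + (-223378 - sqrt(59)) = -223598 - sqrt(59)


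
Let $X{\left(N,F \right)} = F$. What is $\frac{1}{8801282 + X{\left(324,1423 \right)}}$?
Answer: $\frac{1}{8802705} \approx 1.136 \cdot 10^{-7}$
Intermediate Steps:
$\frac{1}{8801282 + X{\left(324,1423 \right)}} = \frac{1}{8801282 + 1423} = \frac{1}{8802705}$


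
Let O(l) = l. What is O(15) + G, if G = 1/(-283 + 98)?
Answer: 2774/185 ≈ 14.995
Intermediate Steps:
G = -1/185 (G = 1/(-185) = -1/185 ≈ -0.0054054)
O(15) + G = 15 - 1/185 = 2774/185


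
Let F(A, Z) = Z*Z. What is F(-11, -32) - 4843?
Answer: -3819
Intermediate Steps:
F(A, Z) = Z**2
F(-11, -32) - 4843 = (-32)**2 - 4843 = 1024 - 4843 = -3819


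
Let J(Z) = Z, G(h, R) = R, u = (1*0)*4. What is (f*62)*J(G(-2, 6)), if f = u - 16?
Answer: -5952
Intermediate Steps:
u = 0 (u = 0*4 = 0)
f = -16 (f = 0 - 16 = -16)
(f*62)*J(G(-2, 6)) = -16*62*6 = -992*6 = -5952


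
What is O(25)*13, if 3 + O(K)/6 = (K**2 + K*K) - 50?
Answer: 93366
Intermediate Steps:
O(K) = -318 + 12*K**2 (O(K) = -18 + 6*((K**2 + K*K) - 50) = -18 + 6*((K**2 + K**2) - 50) = -18 + 6*(2*K**2 - 50) = -18 + 6*(-50 + 2*K**2) = -18 + (-300 + 12*K**2) = -318 + 12*K**2)
O(25)*13 = (-318 + 12*25**2)*13 = (-318 + 12*625)*13 = (-318 + 7500)*13 = 7182*13 = 93366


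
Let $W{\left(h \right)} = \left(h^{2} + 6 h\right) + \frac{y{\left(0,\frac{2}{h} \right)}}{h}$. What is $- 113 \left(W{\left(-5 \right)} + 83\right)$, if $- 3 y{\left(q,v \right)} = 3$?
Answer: $- \frac{44183}{5} \approx -8836.6$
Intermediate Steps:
$y{\left(q,v \right)} = -1$ ($y{\left(q,v \right)} = \left(- \frac{1}{3}\right) 3 = -1$)
$W{\left(h \right)} = h^{2} - \frac{1}{h} + 6 h$ ($W{\left(h \right)} = \left(h^{2} + 6 h\right) - \frac{1}{h} = h^{2} - \frac{1}{h} + 6 h$)
$- 113 \left(W{\left(-5 \right)} + 83\right) = - 113 \left(\frac{-1 + \left(-5\right)^{2} \left(6 - 5\right)}{-5} + 83\right) = - 113 \left(- \frac{-1 + 25 \cdot 1}{5} + 83\right) = - 113 \left(- \frac{-1 + 25}{5} + 83\right) = - 113 \left(\left(- \frac{1}{5}\right) 24 + 83\right) = - 113 \left(- \frac{24}{5} + 83\right) = \left(-113\right) \frac{391}{5} = - \frac{44183}{5}$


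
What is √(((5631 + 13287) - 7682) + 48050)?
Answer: √59286 ≈ 243.49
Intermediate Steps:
√(((5631 + 13287) - 7682) + 48050) = √((18918 - 7682) + 48050) = √(11236 + 48050) = √59286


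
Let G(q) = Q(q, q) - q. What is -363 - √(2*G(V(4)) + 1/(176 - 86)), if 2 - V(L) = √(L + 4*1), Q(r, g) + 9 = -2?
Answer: -363 - I*√(23390 - 3600*√2)/30 ≈ -363.0 - 4.5091*I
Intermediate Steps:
Q(r, g) = -11 (Q(r, g) = -9 - 2 = -11)
V(L) = 2 - √(4 + L) (V(L) = 2 - √(L + 4*1) = 2 - √(L + 4) = 2 - √(4 + L))
G(q) = -11 - q
-363 - √(2*G(V(4)) + 1/(176 - 86)) = -363 - √(2*(-11 - (2 - √(4 + 4))) + 1/(176 - 86)) = -363 - √(2*(-11 - (2 - √8)) + 1/90) = -363 - √(2*(-11 - (2 - 2*√2)) + 1/90) = -363 - √(2*(-11 + (-2 + 2*√2)) + 1/90) = -363 - √(2*(-13 + 2*√2) + 1/90) = -363 - √((-26 + 4*√2) + 1/90) = -363 - √(-2339/90 + 4*√2)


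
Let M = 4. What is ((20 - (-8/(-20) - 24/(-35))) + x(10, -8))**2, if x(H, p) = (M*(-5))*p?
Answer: 39212644/1225 ≈ 32010.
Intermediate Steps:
x(H, p) = -20*p (x(H, p) = (4*(-5))*p = -20*p)
((20 - (-8/(-20) - 24/(-35))) + x(10, -8))**2 = ((20 - (-8/(-20) - 24/(-35))) - 20*(-8))**2 = ((20 - (-8*(-1/20) - 24*(-1/35))) + 160)**2 = ((20 - (2/5 + 24/35)) + 160)**2 = ((20 - 1*38/35) + 160)**2 = ((20 - 38/35) + 160)**2 = (662/35 + 160)**2 = (6262/35)**2 = 39212644/1225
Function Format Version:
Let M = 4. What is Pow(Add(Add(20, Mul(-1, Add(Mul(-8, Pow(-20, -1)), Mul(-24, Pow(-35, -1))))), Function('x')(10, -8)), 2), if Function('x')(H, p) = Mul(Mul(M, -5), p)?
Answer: Rational(39212644, 1225) ≈ 32010.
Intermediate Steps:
Function('x')(H, p) = Mul(-20, p) (Function('x')(H, p) = Mul(Mul(4, -5), p) = Mul(-20, p))
Pow(Add(Add(20, Mul(-1, Add(Mul(-8, Pow(-20, -1)), Mul(-24, Pow(-35, -1))))), Function('x')(10, -8)), 2) = Pow(Add(Add(20, Mul(-1, Add(Mul(-8, Pow(-20, -1)), Mul(-24, Pow(-35, -1))))), Mul(-20, -8)), 2) = Pow(Add(Add(20, Mul(-1, Add(Mul(-8, Rational(-1, 20)), Mul(-24, Rational(-1, 35))))), 160), 2) = Pow(Add(Add(20, Mul(-1, Add(Rational(2, 5), Rational(24, 35)))), 160), 2) = Pow(Add(Add(20, Mul(-1, Rational(38, 35))), 160), 2) = Pow(Add(Add(20, Rational(-38, 35)), 160), 2) = Pow(Add(Rational(662, 35), 160), 2) = Pow(Rational(6262, 35), 2) = Rational(39212644, 1225)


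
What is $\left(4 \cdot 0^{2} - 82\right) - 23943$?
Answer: $-24025$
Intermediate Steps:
$\left(4 \cdot 0^{2} - 82\right) - 23943 = \left(4 \cdot 0 - 82\right) - 23943 = \left(0 - 82\right) - 23943 = -82 - 23943 = -24025$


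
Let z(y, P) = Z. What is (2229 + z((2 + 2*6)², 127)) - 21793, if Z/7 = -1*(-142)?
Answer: -18570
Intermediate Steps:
Z = 994 (Z = 7*(-1*(-142)) = 7*142 = 994)
z(y, P) = 994
(2229 + z((2 + 2*6)², 127)) - 21793 = (2229 + 994) - 21793 = 3223 - 21793 = -18570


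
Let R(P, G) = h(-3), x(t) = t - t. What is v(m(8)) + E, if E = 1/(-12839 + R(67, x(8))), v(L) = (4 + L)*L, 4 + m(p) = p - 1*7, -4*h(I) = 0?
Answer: -38518/12839 ≈ -3.0001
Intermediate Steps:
h(I) = 0 (h(I) = -¼*0 = 0)
m(p) = -11 + p (m(p) = -4 + (p - 1*7) = -4 + (p - 7) = -4 + (-7 + p) = -11 + p)
v(L) = L*(4 + L)
x(t) = 0
R(P, G) = 0
E = -1/12839 (E = 1/(-12839 + 0) = 1/(-12839) = -1/12839 ≈ -7.7888e-5)
v(m(8)) + E = (-11 + 8)*(4 + (-11 + 8)) - 1/12839 = -3*(4 - 3) - 1/12839 = -3*1 - 1/12839 = -3 - 1/12839 = -38518/12839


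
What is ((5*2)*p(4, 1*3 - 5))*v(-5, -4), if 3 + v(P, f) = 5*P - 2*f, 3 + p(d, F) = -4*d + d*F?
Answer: 5400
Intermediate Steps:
p(d, F) = -3 - 4*d + F*d (p(d, F) = -3 + (-4*d + d*F) = -3 + (-4*d + F*d) = -3 - 4*d + F*d)
v(P, f) = -3 - 2*f + 5*P (v(P, f) = -3 + (5*P - 2*f) = -3 + (-2*f + 5*P) = -3 - 2*f + 5*P)
((5*2)*p(4, 1*3 - 5))*v(-5, -4) = ((5*2)*(-3 - 4*4 + (1*3 - 5)*4))*(-3 - 2*(-4) + 5*(-5)) = (10*(-3 - 16 + (3 - 5)*4))*(-3 + 8 - 25) = (10*(-3 - 16 - 2*4))*(-20) = (10*(-3 - 16 - 8))*(-20) = (10*(-27))*(-20) = -270*(-20) = 5400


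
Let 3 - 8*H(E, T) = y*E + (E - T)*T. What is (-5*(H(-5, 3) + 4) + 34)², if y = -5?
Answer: 2601/16 ≈ 162.56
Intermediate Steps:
H(E, T) = 3/8 + 5*E/8 - T*(E - T)/8 (H(E, T) = 3/8 - (-5*E + (E - T)*T)/8 = 3/8 - (-5*E + T*(E - T))/8 = 3/8 + (5*E/8 - T*(E - T)/8) = 3/8 + 5*E/8 - T*(E - T)/8)
(-5*(H(-5, 3) + 4) + 34)² = (-5*((3/8 + (⅛)*3² + (5/8)*(-5) - ⅛*(-5)*3) + 4) + 34)² = (-5*((3/8 + (⅛)*9 - 25/8 + 15/8) + 4) + 34)² = (-5*((3/8 + 9/8 - 25/8 + 15/8) + 4) + 34)² = (-5*(¼ + 4) + 34)² = (-5*17/4 + 34)² = (-85/4 + 34)² = (51/4)² = 2601/16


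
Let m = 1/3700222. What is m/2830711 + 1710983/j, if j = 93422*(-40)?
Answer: -8960639644109460903/19570524706140706480 ≈ -0.45786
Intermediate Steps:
m = 1/3700222 ≈ 2.7025e-7
j = -3736880
m/2830711 + 1710983/j = (1/3700222)/2830711 + 1710983/(-3736880) = (1/3700222)*(1/2830711) + 1710983*(-1/3736880) = 1/10474259117842 - 1710983/3736880 = -8960639644109460903/19570524706140706480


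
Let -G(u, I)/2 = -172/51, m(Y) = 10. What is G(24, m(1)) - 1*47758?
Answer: -2435314/51 ≈ -47751.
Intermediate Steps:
G(u, I) = 344/51 (G(u, I) = -(-344)/51 = -2*(-172/51) = 344/51)
G(24, m(1)) - 1*47758 = 344/51 - 1*47758 = 344/51 - 47758 = -2435314/51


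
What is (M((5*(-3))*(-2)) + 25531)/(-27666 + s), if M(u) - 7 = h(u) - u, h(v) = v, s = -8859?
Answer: -25538/36525 ≈ -0.69919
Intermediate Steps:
M(u) = 7 (M(u) = 7 + (u - u) = 7 + 0 = 7)
(M((5*(-3))*(-2)) + 25531)/(-27666 + s) = (7 + 25531)/(-27666 - 8859) = 25538/(-36525) = 25538*(-1/36525) = -25538/36525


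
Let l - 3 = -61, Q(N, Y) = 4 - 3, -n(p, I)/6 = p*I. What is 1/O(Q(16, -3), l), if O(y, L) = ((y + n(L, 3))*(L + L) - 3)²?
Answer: 1/14695015729 ≈ 6.8050e-11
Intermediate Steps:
n(p, I) = -6*I*p (n(p, I) = -6*p*I = -6*I*p)
Q(N, Y) = 1
l = -58 (l = 3 - 61 = -58)
O(y, L) = (-3 + 2*L*(y - 18*L))² (O(y, L) = ((y - 6*3*L)*(L + L) - 3)² = ((y - 18*L)*(2*L) - 3)² = (2*L*(y - 18*L) - 3)² = (-3 + 2*L*(y - 18*L))²)
1/O(Q(16, -3), l) = 1/((3 + 36*(-58)² - 2*(-58)*1)²) = 1/((3 + 36*3364 + 116)²) = 1/((3 + 121104 + 116)²) = 1/(121223²) = 1/14695015729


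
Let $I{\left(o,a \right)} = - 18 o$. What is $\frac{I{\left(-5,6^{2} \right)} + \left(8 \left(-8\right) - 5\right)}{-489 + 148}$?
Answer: $- \frac{21}{341} \approx -0.061584$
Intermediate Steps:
$\frac{I{\left(-5,6^{2} \right)} + \left(8 \left(-8\right) - 5\right)}{-489 + 148} = \frac{\left(-18\right) \left(-5\right) + \left(8 \left(-8\right) - 5\right)}{-489 + 148} = \frac{90 - 69}{-341} = - \frac{90 - 69}{341} = \left(- \frac{1}{341}\right) 21 = - \frac{21}{341}$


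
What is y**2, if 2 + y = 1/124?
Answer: 61009/15376 ≈ 3.9678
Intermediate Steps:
y = -247/124 (y = -2 + 1/124 = -247/124 ≈ -1.9919)
y**2 = (-247/124)**2 = 61009/15376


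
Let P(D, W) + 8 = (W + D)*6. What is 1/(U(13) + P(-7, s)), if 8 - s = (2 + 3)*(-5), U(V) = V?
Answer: 1/161 ≈ 0.0062112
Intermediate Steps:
s = 33 (s = 8 - (2 + 3)*(-5) = 8 - 5*(-5) = 8 - 1*(-25) = 8 + 25 = 33)
P(D, W) = -8 + 6*D + 6*W (P(D, W) = -8 + (W + D)*6 = -8 + (D + W)*6 = -8 + (6*D + 6*W) = -8 + 6*D + 6*W)
1/(U(13) + P(-7, s)) = 1/(13 + (-8 + 6*(-7) + 6*33)) = 1/(13 + (-8 - 42 + 198)) = 1/(13 + 148) = 1/161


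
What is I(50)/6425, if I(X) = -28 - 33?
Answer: -61/6425 ≈ -0.0094942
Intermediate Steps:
I(X) = -61
I(50)/6425 = -61/6425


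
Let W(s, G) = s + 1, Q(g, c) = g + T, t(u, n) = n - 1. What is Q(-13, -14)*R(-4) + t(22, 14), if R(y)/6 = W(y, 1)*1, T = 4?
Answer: 175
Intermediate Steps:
t(u, n) = -1 + n
Q(g, c) = 4 + g (Q(g, c) = g + 4 = 4 + g)
W(s, G) = 1 + s
R(y) = 6 + 6*y (R(y) = 6*((1 + y)*1) = 6*(1 + y) = 6 + 6*y)
Q(-13, -14)*R(-4) + t(22, 14) = (4 - 13)*(6 + 6*(-4)) + (-1 + 14) = -9*(6 - 24) + 13 = -9*(-18) + 13 = 162 + 13 = 175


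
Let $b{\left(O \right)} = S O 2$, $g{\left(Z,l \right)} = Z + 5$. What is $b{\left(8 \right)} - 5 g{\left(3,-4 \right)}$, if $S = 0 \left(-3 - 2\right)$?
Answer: $-40$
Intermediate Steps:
$S = 0$ ($S = 0 \left(-5\right) = 0$)
$g{\left(Z,l \right)} = 5 + Z$
$b{\left(O \right)} = 0$ ($b{\left(O \right)} = 0 O 2 = 0 \cdot 2 = 0$)
$b{\left(8 \right)} - 5 g{\left(3,-4 \right)} = 0 - 5 \left(5 + 3\right) = 0 - 5 \cdot 8 = 0 - 40 = -40$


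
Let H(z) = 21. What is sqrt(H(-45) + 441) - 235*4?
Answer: -940 + sqrt(462) ≈ -918.51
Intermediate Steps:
sqrt(H(-45) + 441) - 235*4 = sqrt(21 + 441) - 235*4 = sqrt(462) - 1*940 = sqrt(462) - 940 = -940 + sqrt(462)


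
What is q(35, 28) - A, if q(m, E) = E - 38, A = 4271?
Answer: -4281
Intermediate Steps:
q(m, E) = -38 + E
q(35, 28) - A = (-38 + 28) - 1*4271 = -10 - 4271 = -4281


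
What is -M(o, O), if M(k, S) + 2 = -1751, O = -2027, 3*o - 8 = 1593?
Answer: 1753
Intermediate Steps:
o = 1601/3 (o = 8/3 + (⅓)*1593 = 8/3 + 531 = 1601/3 ≈ 533.67)
M(k, S) = -1753 (M(k, S) = -2 - 1751 = -1753)
-M(o, O) = -1*(-1753) = 1753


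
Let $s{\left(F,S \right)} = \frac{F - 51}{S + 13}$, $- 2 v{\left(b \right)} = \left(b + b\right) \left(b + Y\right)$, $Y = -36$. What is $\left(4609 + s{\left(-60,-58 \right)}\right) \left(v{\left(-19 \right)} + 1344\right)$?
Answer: $\frac{20682428}{15} \approx 1.3788 \cdot 10^{6}$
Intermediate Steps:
$v{\left(b \right)} = - b \left(-36 + b\right)$ ($v{\left(b \right)} = - \frac{\left(b + b\right) \left(b - 36\right)}{2} = - \frac{2 b \left(-36 + b\right)}{2} = - b \left(-36 + b\right)$)
$s{\left(F,S \right)} = \frac{-51 + F}{13 + S}$
$\left(4609 + s{\left(-60,-58 \right)}\right) \left(v{\left(-19 \right)} + 1344\right) = \left(4609 + \frac{-51 - 60}{13 - 58}\right) \left(- 19 \left(36 - -19\right) + 1344\right) = \left(4609 + \frac{1}{-45} \left(-111\right)\right) \left(- 19 \left(36 + 19\right) + 1344\right) = \left(4609 - - \frac{37}{15}\right) \left(\left(-19\right) 55 + 1344\right) = \left(4609 + \frac{37}{15}\right) \left(-1045 + 1344\right) = \frac{69172}{15} \cdot 299 = \frac{20682428}{15}$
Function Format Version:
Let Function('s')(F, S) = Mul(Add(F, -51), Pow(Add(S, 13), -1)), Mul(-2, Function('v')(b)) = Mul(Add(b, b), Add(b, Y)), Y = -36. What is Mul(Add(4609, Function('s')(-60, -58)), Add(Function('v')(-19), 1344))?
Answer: Rational(20682428, 15) ≈ 1.3788e+6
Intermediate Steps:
Function('v')(b) = Mul(-1, b, Add(-36, b)) (Function('v')(b) = Mul(Rational(-1, 2), Mul(Add(b, b), Add(b, -36))) = Mul(Rational(-1, 2), Mul(Mul(2, b), Add(-36, b))) = Mul(Rational(-1, 2), Mul(2, b, Add(-36, b))) = Mul(-1, b, Add(-36, b)))
Function('s')(F, S) = Mul(Pow(Add(13, S), -1), Add(-51, F)) (Function('s')(F, S) = Mul(Add(-51, F), Pow(Add(13, S), -1)) = Mul(Pow(Add(13, S), -1), Add(-51, F)))
Mul(Add(4609, Function('s')(-60, -58)), Add(Function('v')(-19), 1344)) = Mul(Add(4609, Mul(Pow(Add(13, -58), -1), Add(-51, -60))), Add(Mul(-19, Add(36, Mul(-1, -19))), 1344)) = Mul(Add(4609, Mul(Pow(-45, -1), -111)), Add(Mul(-19, Add(36, 19)), 1344)) = Mul(Add(4609, Mul(Rational(-1, 45), -111)), Add(Mul(-19, 55), 1344)) = Mul(Add(4609, Rational(37, 15)), Add(-1045, 1344)) = Mul(Rational(69172, 15), 299) = Rational(20682428, 15)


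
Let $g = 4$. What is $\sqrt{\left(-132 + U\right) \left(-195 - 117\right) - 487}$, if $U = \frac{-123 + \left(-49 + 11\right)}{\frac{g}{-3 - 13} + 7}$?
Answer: $\frac{\sqrt{433249}}{3} \approx 219.41$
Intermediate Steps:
$U = - \frac{644}{27}$ ($U = \frac{-123 + \left(-49 + 11\right)}{\frac{1}{-3 - 13} \cdot 4 + 7} = \frac{-123 - 38}{\frac{1}{-16} \cdot 4 + 7} = - \frac{161}{\left(- \frac{1}{16}\right) 4 + 7} = - \frac{161}{- \frac{1}{4} + 7} = - \frac{161}{\frac{27}{4}} = \left(-161\right) \frac{4}{27} = - \frac{644}{27} \approx -23.852$)
$\sqrt{\left(-132 + U\right) \left(-195 - 117\right) - 487} = \sqrt{\left(-132 - \frac{644}{27}\right) \left(-195 - 117\right) - 487} = \sqrt{\left(- \frac{4208}{27}\right) \left(-312\right) - 487} = \sqrt{\frac{437632}{9} - 487} = \sqrt{\frac{433249}{9}} = \frac{\sqrt{433249}}{3}$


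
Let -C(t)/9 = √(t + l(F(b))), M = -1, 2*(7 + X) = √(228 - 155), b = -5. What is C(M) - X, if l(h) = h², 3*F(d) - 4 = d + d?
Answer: 7 - 9*√3 - √73/2 ≈ -12.860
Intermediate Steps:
F(d) = 4/3 + 2*d/3 (F(d) = 4/3 + (d + d)/3 = 4/3 + (2*d)/3 = 4/3 + 2*d/3)
X = -7 + √73/2 (X = -7 + √(228 - 155)/2 = -7 + √73/2 ≈ -2.7280)
C(t) = -9*√(4 + t) (C(t) = -9*√(t + (4/3 + (⅔)*(-5))²) = -9*√(t + (4/3 - 10/3)²) = -9*√(t + (-2)²) = -9*√(t + 4) = -9*√(4 + t))
C(M) - X = -9*√(4 - 1) - (-7 + √73/2) = -9*√3 + (7 - √73/2) = 7 - 9*√3 - √73/2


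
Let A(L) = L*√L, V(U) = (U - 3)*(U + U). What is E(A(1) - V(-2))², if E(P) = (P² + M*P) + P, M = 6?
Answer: 51984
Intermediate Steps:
V(U) = 2*U*(-3 + U) (V(U) = (-3 + U)*(2*U) = 2*U*(-3 + U))
A(L) = L^(3/2)
E(P) = P² + 7*P (E(P) = (P² + 6*P) + P = P² + 7*P)
E(A(1) - V(-2))² = ((1^(3/2) - 2*(-2)*(-3 - 2))*(7 + (1^(3/2) - 2*(-2)*(-3 - 2))))² = ((1 - 2*(-2)*(-5))*(7 + (1 - 2*(-2)*(-5))))² = ((1 - 1*20)*(7 + (1 - 1*20)))² = ((1 - 20)*(7 + (1 - 20)))² = (-19*(7 - 19))² = (-19*(-12))² = 228² = 51984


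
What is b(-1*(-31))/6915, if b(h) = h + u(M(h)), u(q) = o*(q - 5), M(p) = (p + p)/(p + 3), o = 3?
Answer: 73/23511 ≈ 0.0031049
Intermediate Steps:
M(p) = 2*p/(3 + p) (M(p) = (2*p)/(3 + p) = 2*p/(3 + p))
u(q) = -15 + 3*q (u(q) = 3*(q - 5) = 3*(-5 + q) = -15 + 3*q)
b(h) = -15 + h + 6*h/(3 + h) (b(h) = h + (-15 + 3*(2*h/(3 + h))) = h + (-15 + 6*h/(3 + h)) = -15 + h + 6*h/(3 + h))
b(-1*(-31))/6915 = ((-45 + (-1*(-31))² - (-6)*(-31))/(3 - 1*(-31)))/6915 = ((-45 + 31² - 6*31)/(3 + 31))*(1/6915) = ((-45 + 961 - 186)/34)*(1/6915) = ((1/34)*730)*(1/6915) = (365/17)*(1/6915) = 73/23511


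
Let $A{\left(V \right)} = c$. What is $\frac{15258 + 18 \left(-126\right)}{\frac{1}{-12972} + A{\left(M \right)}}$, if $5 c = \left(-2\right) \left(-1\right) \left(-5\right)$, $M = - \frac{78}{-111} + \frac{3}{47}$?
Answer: $- \frac{33701256}{5189} \approx -6494.8$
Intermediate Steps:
$M = \frac{1333}{1739}$ ($M = \left(-78\right) \left(- \frac{1}{111}\right) + 3 \cdot \frac{1}{47} = \frac{26}{37} + \frac{3}{47} = \frac{1333}{1739} \approx 0.76653$)
$c = -2$ ($c = \frac{\left(-2\right) \left(-1\right) \left(-5\right)}{5} = \frac{2 \left(-5\right)}{5} = \frac{1}{5} \left(-10\right) = -2$)
$A{\left(V \right)} = -2$
$\frac{15258 + 18 \left(-126\right)}{\frac{1}{-12972} + A{\left(M \right)}} = \frac{15258 + 18 \left(-126\right)}{\frac{1}{-12972} - 2} = \frac{15258 - 2268}{- \frac{1}{12972} - 2} = \frac{12990}{- \frac{25945}{12972}} = 12990 \left(- \frac{12972}{25945}\right) = - \frac{33701256}{5189}$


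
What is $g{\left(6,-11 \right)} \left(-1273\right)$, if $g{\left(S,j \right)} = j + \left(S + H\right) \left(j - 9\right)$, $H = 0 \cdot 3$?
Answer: $166763$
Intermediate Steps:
$H = 0$
$g{\left(S,j \right)} = j + S \left(-9 + j\right)$ ($g{\left(S,j \right)} = j + \left(S + 0\right) \left(j - 9\right) = j + S \left(-9 + j\right)$)
$g{\left(6,-11 \right)} \left(-1273\right) = \left(-11 - 54 + 6 \left(-11\right)\right) \left(-1273\right) = \left(-11 - 54 - 66\right) \left(-1273\right) = \left(-131\right) \left(-1273\right) = 166763$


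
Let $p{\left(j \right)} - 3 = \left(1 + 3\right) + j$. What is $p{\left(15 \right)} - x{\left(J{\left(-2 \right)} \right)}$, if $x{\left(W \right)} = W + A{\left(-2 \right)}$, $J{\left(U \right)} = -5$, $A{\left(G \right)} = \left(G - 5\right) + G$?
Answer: $36$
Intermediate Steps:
$p{\left(j \right)} = 7 + j$ ($p{\left(j \right)} = 3 + \left(\left(1 + 3\right) + j\right) = 3 + \left(4 + j\right) = 7 + j$)
$A{\left(G \right)} = -5 + 2 G$ ($A{\left(G \right)} = \left(-5 + G\right) + G = -5 + 2 G$)
$x{\left(W \right)} = -9 + W$ ($x{\left(W \right)} = W + \left(-5 + 2 \left(-2\right)\right) = W - 9 = -9 + W$)
$p{\left(15 \right)} - x{\left(J{\left(-2 \right)} \right)} = \left(7 + 15\right) - \left(-9 - 5\right) = 22 - -14 = 22 + 14 = 36$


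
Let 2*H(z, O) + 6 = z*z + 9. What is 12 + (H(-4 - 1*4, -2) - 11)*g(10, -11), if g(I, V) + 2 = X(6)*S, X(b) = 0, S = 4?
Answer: -33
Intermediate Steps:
H(z, O) = 3/2 + z²/2 (H(z, O) = -3 + (z*z + 9)/2 = -3 + (z² + 9)/2 = -3 + (9 + z²)/2 = -3 + (9/2 + z²/2) = 3/2 + z²/2)
g(I, V) = -2 (g(I, V) = -2 + 0*4 = -2 + 0 = -2)
12 + (H(-4 - 1*4, -2) - 11)*g(10, -11) = 12 + ((3/2 + (-4 - 1*4)²/2) - 11)*(-2) = 12 + ((3/2 + (-4 - 4)²/2) - 11)*(-2) = 12 + ((3/2 + (½)*(-8)²) - 11)*(-2) = 12 + ((3/2 + (½)*64) - 11)*(-2) = 12 + ((3/2 + 32) - 11)*(-2) = 12 + (67/2 - 11)*(-2) = 12 + (45/2)*(-2) = 12 - 45 = -33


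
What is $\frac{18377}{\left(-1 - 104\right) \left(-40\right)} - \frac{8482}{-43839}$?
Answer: $\frac{280417901}{61374600} \approx 4.569$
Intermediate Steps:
$\frac{18377}{\left(-1 - 104\right) \left(-40\right)} - \frac{8482}{-43839} = \frac{18377}{\left(-105\right) \left(-40\right)} - - \frac{8482}{43839} = \frac{18377}{4200} + \frac{8482}{43839} = \frac{280417901}{61374600}$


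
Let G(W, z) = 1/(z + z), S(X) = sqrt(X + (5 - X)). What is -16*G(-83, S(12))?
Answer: -8*sqrt(5)/5 ≈ -3.5777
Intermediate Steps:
S(X) = sqrt(5)
G(W, z) = 1/(2*z)
-16*G(-83, S(12)) = -8/(sqrt(5)) = -8*sqrt(5)/5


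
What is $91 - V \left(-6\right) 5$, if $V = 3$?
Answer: $181$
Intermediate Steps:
$91 - V \left(-6\right) 5 = 91 - 3 \left(-6\right) 5 = 91 - \left(-18\right) 5 = 91 - -90 = 91 + 90 = 181$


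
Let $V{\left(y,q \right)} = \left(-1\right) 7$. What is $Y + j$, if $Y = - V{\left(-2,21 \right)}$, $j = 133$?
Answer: $140$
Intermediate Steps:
$V{\left(y,q \right)} = -7$
$Y = 7$ ($Y = \left(-1\right) \left(-7\right) = 7$)
$Y + j = 7 + 133 = 140$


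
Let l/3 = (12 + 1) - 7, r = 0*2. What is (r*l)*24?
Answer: 0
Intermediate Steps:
r = 0
l = 18 (l = 3*((12 + 1) - 7) = 3*(13 - 7) = 3*6 = 18)
(r*l)*24 = (0*18)*24 = 0*24 = 0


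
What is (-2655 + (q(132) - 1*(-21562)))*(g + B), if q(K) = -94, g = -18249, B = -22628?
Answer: -769019001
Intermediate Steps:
(-2655 + (q(132) - 1*(-21562)))*(g + B) = (-2655 + (-94 - 1*(-21562)))*(-18249 - 22628) = (-2655 + (-94 + 21562))*(-40877) = (-2655 + 21468)*(-40877) = 18813*(-40877) = -769019001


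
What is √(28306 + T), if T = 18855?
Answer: √47161 ≈ 217.17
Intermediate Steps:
√(28306 + T) = √(28306 + 18855) = √47161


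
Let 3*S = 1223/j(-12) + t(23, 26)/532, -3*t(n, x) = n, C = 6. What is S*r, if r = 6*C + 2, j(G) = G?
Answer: -81341/63 ≈ -1291.1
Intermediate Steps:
t(n, x) = -n/3
r = 38 (r = 6*6 + 2 = 36 + 2 = 38)
S = -81341/2394 (S = (1223/(-12) - ⅓*23/532)/3 = (1223*(-1/12) - 23/3*1/532)/3 = (-1223/12 - 23/1596)/3 = (⅓)*(-81341/798) = -81341/2394 ≈ -33.977)
S*r = -81341/2394*38 = -81341/63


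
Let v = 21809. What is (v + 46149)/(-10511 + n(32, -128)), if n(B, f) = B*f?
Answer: -67958/14607 ≈ -4.6524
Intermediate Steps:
(v + 46149)/(-10511 + n(32, -128)) = (21809 + 46149)/(-10511 + 32*(-128)) = 67958/(-10511 - 4096) = 67958/(-14607) = 67958*(-1/14607) = -67958/14607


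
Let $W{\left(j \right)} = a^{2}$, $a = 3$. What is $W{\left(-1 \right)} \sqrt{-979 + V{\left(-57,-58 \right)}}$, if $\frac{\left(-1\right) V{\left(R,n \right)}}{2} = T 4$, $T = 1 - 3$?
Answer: $27 i \sqrt{107} \approx 279.29 i$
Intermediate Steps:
$W{\left(j \right)} = 9$ ($W{\left(j \right)} = 3^{2} = 9$)
$T = -2$ ($T = 1 - 3 = -2$)
$V{\left(R,n \right)} = 16$ ($V{\left(R,n \right)} = - 2 \left(\left(-2\right) 4\right) = \left(-2\right) \left(-8\right) = 16$)
$W{\left(-1 \right)} \sqrt{-979 + V{\left(-57,-58 \right)}} = 9 \sqrt{-979 + 16} = 9 \sqrt{-963} = 9 \cdot 3 i \sqrt{107} = 27 i \sqrt{107}$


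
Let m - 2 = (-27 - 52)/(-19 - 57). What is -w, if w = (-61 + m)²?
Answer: -19404025/5776 ≈ -3359.4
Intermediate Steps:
m = 231/76 (m = 2 + (-27 - 52)/(-19 - 57) = 2 - 79/(-76) = 2 - 79*(-1/76) = 2 + 79/76 = 231/76 ≈ 3.0395)
w = 19404025/5776 (w = (-61 + 231/76)² = (-4405/76)² = 19404025/5776 ≈ 3359.4)
-w = -1*19404025/5776 = -19404025/5776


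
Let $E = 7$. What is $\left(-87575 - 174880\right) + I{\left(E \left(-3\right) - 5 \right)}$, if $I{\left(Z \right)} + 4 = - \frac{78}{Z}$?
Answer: $-262456$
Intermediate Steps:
$I{\left(Z \right)} = -4 - \frac{78}{Z}$
$\left(-87575 - 174880\right) + I{\left(E \left(-3\right) - 5 \right)} = \left(-87575 - 174880\right) - \left(4 + \frac{78}{7 \left(-3\right) - 5}\right) = \left(-87575 - 174880\right) - \left(4 + \frac{78}{-21 - 5}\right) = -262455 - \left(4 + \frac{78}{-26}\right) = -262455 - 1 = -262456$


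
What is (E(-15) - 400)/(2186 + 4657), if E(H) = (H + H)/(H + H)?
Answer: -133/2281 ≈ -0.058308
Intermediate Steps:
E(H) = 1 (E(H) = (2*H)/((2*H)) = (2*H)*(1/(2*H)) = 1)
(E(-15) - 400)/(2186 + 4657) = (1 - 400)/(2186 + 4657) = -399/6843 = -399*1/6843 = -133/2281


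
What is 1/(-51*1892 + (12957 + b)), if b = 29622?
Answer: -1/53913 ≈ -1.8548e-5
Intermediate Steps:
1/(-51*1892 + (12957 + b)) = 1/(-51*1892 + (12957 + 29622)) = 1/(-96492 + 42579) = 1/(-53913) = -1/53913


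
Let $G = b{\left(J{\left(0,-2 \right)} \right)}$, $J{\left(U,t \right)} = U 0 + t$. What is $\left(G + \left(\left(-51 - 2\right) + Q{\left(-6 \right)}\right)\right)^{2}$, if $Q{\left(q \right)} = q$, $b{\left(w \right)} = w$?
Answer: $3721$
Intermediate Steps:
$J{\left(U,t \right)} = t$ ($J{\left(U,t \right)} = 0 + t = t$)
$G = -2$
$\left(G + \left(\left(-51 - 2\right) + Q{\left(-6 \right)}\right)\right)^{2} = \left(-2 - 59\right)^{2} = \left(-61\right)^{2} = 3721$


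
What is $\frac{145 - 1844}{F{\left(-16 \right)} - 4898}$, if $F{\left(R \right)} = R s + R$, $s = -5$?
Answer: $\frac{1699}{4834} \approx 0.35147$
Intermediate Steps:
$F{\left(R \right)} = - 4 R$ ($F{\left(R \right)} = R \left(-5\right) + R = - 5 R + R = - 4 R$)
$\frac{145 - 1844}{F{\left(-16 \right)} - 4898} = \frac{145 - 1844}{\left(-4\right) \left(-16\right) - 4898} = - \frac{1699}{64 - 4898} = - \frac{1699}{-4834} = \left(-1699\right) \left(- \frac{1}{4834}\right) = \frac{1699}{4834}$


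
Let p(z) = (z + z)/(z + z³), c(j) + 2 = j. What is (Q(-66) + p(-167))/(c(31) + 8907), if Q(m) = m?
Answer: -920369/124612520 ≈ -0.0073858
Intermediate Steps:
c(j) = -2 + j
p(z) = 2*z/(z + z³) (p(z) = (2*z)/(z + z³) = 2*z/(z + z³))
(Q(-66) + p(-167))/(c(31) + 8907) = (-66 + 2/(1 + (-167)²))/((-2 + 31) + 8907) = (-66 + 2/(1 + 27889))/(29 + 8907) = (-66 + 2/27890)/8936 = (-66 + 2*(1/27890))*(1/8936) = (-66 + 1/13945)*(1/8936) = -920369/13945*1/8936 = -920369/124612520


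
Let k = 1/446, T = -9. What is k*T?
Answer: -9/446 ≈ -0.020179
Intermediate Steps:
k = 1/446 ≈ 0.0022422
k*T = (1/446)*(-9) = -9/446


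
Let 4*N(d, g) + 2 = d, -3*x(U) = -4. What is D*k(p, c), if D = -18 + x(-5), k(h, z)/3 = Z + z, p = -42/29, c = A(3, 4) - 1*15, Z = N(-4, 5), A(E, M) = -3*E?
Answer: 1275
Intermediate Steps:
x(U) = 4/3 (x(U) = -⅓*(-4) = 4/3)
N(d, g) = -½ + d/4
Z = -3/2 (Z = -½ + (¼)*(-4) = -½ - 1 = -3/2 ≈ -1.5000)
c = -24 (c = -3*3 - 1*15 = -9 - 15 = -24)
p = -42/29 (p = -42*1/29 = -42/29 ≈ -1.4483)
k(h, z) = -9/2 + 3*z (k(h, z) = 3*(-3/2 + z) = -9/2 + 3*z)
D = -50/3 (D = -18 + 4/3 = -50/3 ≈ -16.667)
D*k(p, c) = -50*(-9/2 + 3*(-24))/3 = -50*(-9/2 - 72)/3 = -50/3*(-153/2) = 1275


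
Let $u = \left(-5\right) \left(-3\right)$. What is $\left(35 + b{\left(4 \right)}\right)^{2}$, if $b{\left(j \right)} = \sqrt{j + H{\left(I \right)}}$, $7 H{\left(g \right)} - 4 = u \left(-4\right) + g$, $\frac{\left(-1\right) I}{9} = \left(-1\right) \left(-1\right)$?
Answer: $\frac{\left(245 + i \sqrt{259}\right)^{2}}{49} \approx 1219.7 + 160.93 i$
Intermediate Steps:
$u = 15$
$I = -9$ ($I = - 9 \left(\left(-1\right) \left(-1\right)\right) = \left(-9\right) 1 = -9$)
$H{\left(g \right)} = -8 + \frac{g}{7}$ ($H{\left(g \right)} = \frac{4}{7} + \frac{15 \left(-4\right) + g}{7} = \frac{4}{7} + \frac{-60 + g}{7} = \frac{4}{7} + \left(- \frac{60}{7} + \frac{g}{7}\right) = -8 + \frac{g}{7}$)
$b{\left(j \right)} = \sqrt{- \frac{65}{7} + j}$ ($b{\left(j \right)} = \sqrt{j + \left(-8 + \frac{1}{7} \left(-9\right)\right)} = \sqrt{j - \frac{65}{7}} = \sqrt{- \frac{65}{7} + j}$)
$\left(35 + b{\left(4 \right)}\right)^{2} = \left(35 + \frac{\sqrt{-455 + 49 \cdot 4}}{7}\right)^{2} = \left(35 + \frac{\sqrt{-455 + 196}}{7}\right)^{2} = \left(35 + \frac{\sqrt{-259}}{7}\right)^{2} = \left(35 + \frac{i \sqrt{259}}{7}\right)^{2}$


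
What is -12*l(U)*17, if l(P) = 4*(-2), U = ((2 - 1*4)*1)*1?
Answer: 1632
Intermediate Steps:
U = -2 (U = ((2 - 4)*1)*1 = -2*1*1 = -2*1 = -2)
l(P) = -8
-12*l(U)*17 = -12*(-8)*17 = 96*17 = 1632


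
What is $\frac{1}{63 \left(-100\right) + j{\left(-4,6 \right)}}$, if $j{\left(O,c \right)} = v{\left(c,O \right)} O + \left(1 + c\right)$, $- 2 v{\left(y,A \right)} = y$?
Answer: $- \frac{1}{6281} \approx -0.00015921$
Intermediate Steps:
$v{\left(y,A \right)} = - \frac{y}{2}$
$j{\left(O,c \right)} = 1 + c - \frac{O c}{2}$ ($j{\left(O,c \right)} = - \frac{c}{2} O + \left(1 + c\right) = - \frac{O c}{2} + \left(1 + c\right) = 1 + c - \frac{O c}{2}$)
$\frac{1}{63 \left(-100\right) + j{\left(-4,6 \right)}} = \frac{1}{63 \left(-100\right) + \left(1 + 6 - \left(-2\right) 6\right)} = \frac{1}{-6300 + \left(1 + 6 + 12\right)} = \frac{1}{-6300 + 19} = \frac{1}{-6281} = - \frac{1}{6281}$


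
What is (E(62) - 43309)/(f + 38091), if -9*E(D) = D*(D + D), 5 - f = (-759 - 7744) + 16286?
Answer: -397469/272817 ≈ -1.4569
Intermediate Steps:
f = -7778 (f = 5 - ((-759 - 7744) + 16286) = 5 - (-8503 + 16286) = 5 - 1*7783 = 5 - 7783 = -7778)
E(D) = -2*D²/9 (E(D) = -D*(D + D)/9 = -D*2*D/9 = -2*D²/9)
(E(62) - 43309)/(f + 38091) = (-2/9*62² - 43309)/(-7778 + 38091) = (-2/9*3844 - 43309)/30313 = (-7688/9 - 43309)*(1/30313) = -397469/9*1/30313 = -397469/272817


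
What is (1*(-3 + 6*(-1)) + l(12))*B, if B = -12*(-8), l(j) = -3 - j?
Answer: -2304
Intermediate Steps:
B = 96
(1*(-3 + 6*(-1)) + l(12))*B = (1*(-3 + 6*(-1)) + (-3 - 1*12))*96 = (1*(-3 - 6) + (-3 - 12))*96 = (1*(-9) - 15)*96 = (-9 - 15)*96 = -24*96 = -2304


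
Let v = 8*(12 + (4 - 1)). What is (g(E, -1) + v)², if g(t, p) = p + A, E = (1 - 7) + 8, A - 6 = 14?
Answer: 19321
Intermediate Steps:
A = 20 (A = 6 + 14 = 20)
E = 2 (E = -6 + 8 = 2)
g(t, p) = 20 + p (g(t, p) = p + 20 = 20 + p)
v = 120 (v = 8*(12 + 3) = 8*15 = 120)
(g(E, -1) + v)² = ((20 - 1) + 120)² = (19 + 120)² = 139² = 19321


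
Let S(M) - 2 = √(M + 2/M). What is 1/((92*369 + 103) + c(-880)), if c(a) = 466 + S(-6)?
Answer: 103557/3574684102 - I*√57/3574684102 ≈ 2.897e-5 - 2.112e-9*I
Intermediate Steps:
S(M) = 2 + √(M + 2/M)
c(a) = 468 + I*√57/3 (c(a) = 466 + (2 + √(-6 + 2/(-6))) = 466 + (2 + √(-6 + 2*(-⅙))) = 466 + (2 + √(-6 - ⅓)) = 466 + (2 + √(-19/3)) = 466 + (2 + I*√57/3) = 468 + I*√57/3)
1/((92*369 + 103) + c(-880)) = 1/((92*369 + 103) + (468 + I*√57/3)) = 1/((33948 + 103) + (468 + I*√57/3)) = 1/(34051 + (468 + I*√57/3)) = 1/(34519 + I*√57/3)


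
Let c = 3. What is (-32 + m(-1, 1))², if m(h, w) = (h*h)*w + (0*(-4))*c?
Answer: 961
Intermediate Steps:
m(h, w) = w*h² (m(h, w) = (h*h)*w + (0*(-4))*3 = h²*w + 0*3 = w*h² + 0 = w*h²)
(-32 + m(-1, 1))² = (-32 + 1*(-1)²)² = (-32 + 1*1)² = (-32 + 1)² = (-31)² = 961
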